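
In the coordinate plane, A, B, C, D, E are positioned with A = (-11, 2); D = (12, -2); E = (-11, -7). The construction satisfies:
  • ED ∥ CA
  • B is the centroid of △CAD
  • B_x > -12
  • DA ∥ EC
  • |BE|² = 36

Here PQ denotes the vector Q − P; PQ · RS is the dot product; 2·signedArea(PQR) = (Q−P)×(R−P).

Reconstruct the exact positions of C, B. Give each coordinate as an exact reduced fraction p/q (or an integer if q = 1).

B = (-11, -1)
C = (-34, -3)

1. C_x = -34  [ED ∥ CA ∩ DA ∥ EC]
2. C_y = -3  [ED ∥ CA ∩ DA ∥ EC]
   → C = (-34, -3)
3. B_x = -11  [B is the centroid of △CAD]
4. B_y = -1  [B is the centroid of △CAD]
   → B = (-11, -1)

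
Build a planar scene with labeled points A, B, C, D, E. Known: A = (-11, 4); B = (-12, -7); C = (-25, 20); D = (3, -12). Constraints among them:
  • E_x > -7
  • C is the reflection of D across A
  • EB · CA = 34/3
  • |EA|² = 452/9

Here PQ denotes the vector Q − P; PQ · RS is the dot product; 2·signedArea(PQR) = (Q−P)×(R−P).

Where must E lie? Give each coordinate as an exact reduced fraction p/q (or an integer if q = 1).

E = (-19/3, -4/3)

1. E_x = -19/3  [line -14·x + 16·y + -202/3 = 0 ∩ |EA|² = 452/9]
2. E_y = -4/3  [line -14·x + 16·y + -202/3 = 0 ∩ |EA|² = 452/9]
   → E = (-19/3, -4/3)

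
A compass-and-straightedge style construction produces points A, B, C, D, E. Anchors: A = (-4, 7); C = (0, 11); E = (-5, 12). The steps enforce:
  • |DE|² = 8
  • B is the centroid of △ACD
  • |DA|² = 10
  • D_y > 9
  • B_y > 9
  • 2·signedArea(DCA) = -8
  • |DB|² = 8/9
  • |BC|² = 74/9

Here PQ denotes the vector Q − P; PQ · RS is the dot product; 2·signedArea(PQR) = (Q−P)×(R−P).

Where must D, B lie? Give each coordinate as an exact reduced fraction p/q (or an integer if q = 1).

B = (-7/3, 28/3)
D = (-3, 10)

1. D_x = -3  [line 4·x + -4·y + 52 = 0 ∩ |DE|² = 8]
2. D_y = 10  [line 4·x + -4·y + 52 = 0 ∩ |DE|² = 8]
   → D = (-3, 10)
3. B_x = -7/3  [B is the centroid of △ACD]
4. B_y = 28/3  [B is the centroid of △ACD]
   → B = (-7/3, 28/3)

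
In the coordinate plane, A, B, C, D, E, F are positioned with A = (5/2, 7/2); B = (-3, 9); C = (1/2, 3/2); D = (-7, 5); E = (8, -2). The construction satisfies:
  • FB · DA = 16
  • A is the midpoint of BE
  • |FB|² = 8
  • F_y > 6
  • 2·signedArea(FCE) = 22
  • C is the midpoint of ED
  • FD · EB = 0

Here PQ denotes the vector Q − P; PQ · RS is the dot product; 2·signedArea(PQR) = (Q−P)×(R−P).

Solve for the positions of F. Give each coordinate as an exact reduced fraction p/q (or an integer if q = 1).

F = (-5, 7)

1. F_x = -5  [FD · EB = 0 ∩ 2·signedArea(FCE) = 22]
2. F_y = 7  [FD · EB = 0 ∩ 2·signedArea(FCE) = 22]
   → F = (-5, 7)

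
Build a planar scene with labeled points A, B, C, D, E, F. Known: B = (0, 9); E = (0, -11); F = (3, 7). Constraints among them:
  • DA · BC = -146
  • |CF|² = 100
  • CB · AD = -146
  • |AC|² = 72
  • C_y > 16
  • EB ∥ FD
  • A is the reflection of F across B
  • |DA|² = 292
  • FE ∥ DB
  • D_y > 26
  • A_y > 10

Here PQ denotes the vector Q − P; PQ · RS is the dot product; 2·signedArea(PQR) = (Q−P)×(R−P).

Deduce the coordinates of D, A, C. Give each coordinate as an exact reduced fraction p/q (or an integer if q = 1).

1. D_x = 3  [FE ∥ DB ∩ EB ∥ FD]
2. D_y = 27  [FE ∥ DB ∩ EB ∥ FD]
   → D = (3, 27)
3. A_x = -3  [A is the reflection of F across B]
4. A_y = 11  [A is the reflection of F across B]
   → A = (-3, 11)
5. C_x = 3  [line -6·x + -16·y + 290 = 0 ∩ |CF|² = 100]
6. C_y = 17  [line -6·x + -16·y + 290 = 0 ∩ |CF|² = 100]
   → C = (3, 17)

A = (-3, 11)
C = (3, 17)
D = (3, 27)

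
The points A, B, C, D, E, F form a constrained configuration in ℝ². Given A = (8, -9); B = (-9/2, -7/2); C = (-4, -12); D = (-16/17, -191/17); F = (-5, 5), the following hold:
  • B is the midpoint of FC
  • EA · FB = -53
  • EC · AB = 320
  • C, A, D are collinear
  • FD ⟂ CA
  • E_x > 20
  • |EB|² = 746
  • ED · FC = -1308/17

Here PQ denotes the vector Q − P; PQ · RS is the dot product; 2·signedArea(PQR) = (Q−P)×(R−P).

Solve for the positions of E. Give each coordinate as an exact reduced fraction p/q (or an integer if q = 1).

E = (41/2, -29/2)

1. E_x = 41/2  [ED · FC = -1308/17 ∩ EC · AB = 320]
2. E_y = -29/2  [ED · FC = -1308/17 ∩ EC · AB = 320]
   → E = (41/2, -29/2)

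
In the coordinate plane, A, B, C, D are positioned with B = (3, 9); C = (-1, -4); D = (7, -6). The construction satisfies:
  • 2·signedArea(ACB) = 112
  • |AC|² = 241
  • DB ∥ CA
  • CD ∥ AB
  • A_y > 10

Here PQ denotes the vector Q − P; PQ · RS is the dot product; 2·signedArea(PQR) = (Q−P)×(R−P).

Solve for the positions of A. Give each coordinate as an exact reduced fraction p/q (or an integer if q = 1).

1. A_x = -5  [CD ∥ AB ∩ DB ∥ CA]
2. A_y = 11  [CD ∥ AB ∩ DB ∥ CA]
   → A = (-5, 11)

A = (-5, 11)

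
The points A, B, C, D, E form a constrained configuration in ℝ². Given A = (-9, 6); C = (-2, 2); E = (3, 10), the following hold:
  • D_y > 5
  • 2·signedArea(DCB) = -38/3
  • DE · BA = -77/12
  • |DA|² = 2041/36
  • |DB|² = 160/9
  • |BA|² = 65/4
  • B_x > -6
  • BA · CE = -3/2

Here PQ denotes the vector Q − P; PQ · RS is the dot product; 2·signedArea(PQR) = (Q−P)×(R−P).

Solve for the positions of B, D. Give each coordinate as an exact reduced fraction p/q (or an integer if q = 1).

B = (-11/2, 4)
D = (-3/2, 16/3)

1. B_x = -11/2  [line -5·x + -8·y + 9/2 = 0 ∩ |BA|² = 65/4]
2. B_y = 4  [line -5·x + -8·y + 9/2 = 0 ∩ |BA|² = 65/4]
   → B = (-11/2, 4)
3. D_x = -3/2  [2·signedArea(DCB) = -38/3 ∩ DE · BA = -77/12]
4. D_y = 16/3  [2·signedArea(DCB) = -38/3 ∩ DE · BA = -77/12]
   → D = (-3/2, 16/3)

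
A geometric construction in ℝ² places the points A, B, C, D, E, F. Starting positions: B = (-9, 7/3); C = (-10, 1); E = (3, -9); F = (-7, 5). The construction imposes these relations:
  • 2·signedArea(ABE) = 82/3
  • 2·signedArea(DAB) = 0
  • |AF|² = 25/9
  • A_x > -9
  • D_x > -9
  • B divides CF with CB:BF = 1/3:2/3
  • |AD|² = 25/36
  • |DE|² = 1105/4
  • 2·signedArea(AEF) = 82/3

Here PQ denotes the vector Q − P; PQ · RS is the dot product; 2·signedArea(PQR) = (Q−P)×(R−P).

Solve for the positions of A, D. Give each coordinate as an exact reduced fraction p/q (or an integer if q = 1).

1. A_x = -8  [2·signedArea(AEF) = 82/3 ∩ 2·signedArea(ABE) = 82/3]
2. A_y = 11/3  [2·signedArea(AEF) = 82/3 ∩ 2·signedArea(ABE) = 82/3]
   → A = (-8, 11/3)
3. D_x = -17/2  [line 4/3·x + -1·y + 43/3 = 0 ∩ |DE|² = 1105/4]
4. D_y = 3  [line 4/3·x + -1·y + 43/3 = 0 ∩ |DE|² = 1105/4]
   → D = (-17/2, 3)

A = (-8, 11/3)
D = (-17/2, 3)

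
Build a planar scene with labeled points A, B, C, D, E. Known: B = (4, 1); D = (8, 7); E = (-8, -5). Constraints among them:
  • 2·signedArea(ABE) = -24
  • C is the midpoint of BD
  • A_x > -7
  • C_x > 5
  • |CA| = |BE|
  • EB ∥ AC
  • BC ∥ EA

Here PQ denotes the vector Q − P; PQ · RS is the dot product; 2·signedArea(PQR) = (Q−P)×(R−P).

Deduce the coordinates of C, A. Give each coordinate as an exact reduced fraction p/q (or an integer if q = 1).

A = (-6, -2)
C = (6, 4)

1. C_x = 6  [C is the midpoint of BD]
2. C_y = 4  [C is the midpoint of BD]
   → C = (6, 4)
3. A_x = -6  [EB ∥ AC ∩ BC ∥ EA]
4. A_y = -2  [EB ∥ AC ∩ BC ∥ EA]
   → A = (-6, -2)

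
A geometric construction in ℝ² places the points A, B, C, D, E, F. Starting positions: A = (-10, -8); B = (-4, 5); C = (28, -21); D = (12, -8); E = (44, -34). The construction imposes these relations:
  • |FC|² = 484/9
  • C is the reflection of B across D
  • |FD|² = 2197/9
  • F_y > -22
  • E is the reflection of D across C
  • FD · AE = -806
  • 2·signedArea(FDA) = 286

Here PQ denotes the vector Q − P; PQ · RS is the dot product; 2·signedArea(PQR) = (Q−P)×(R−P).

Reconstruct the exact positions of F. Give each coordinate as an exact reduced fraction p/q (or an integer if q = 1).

1. F_x = 62/3  [FD · AE = -806 ∩ 2·signedArea(FDA) = 286]
2. F_y = -21  [FD · AE = -806 ∩ 2·signedArea(FDA) = 286]
   → F = (62/3, -21)

F = (62/3, -21)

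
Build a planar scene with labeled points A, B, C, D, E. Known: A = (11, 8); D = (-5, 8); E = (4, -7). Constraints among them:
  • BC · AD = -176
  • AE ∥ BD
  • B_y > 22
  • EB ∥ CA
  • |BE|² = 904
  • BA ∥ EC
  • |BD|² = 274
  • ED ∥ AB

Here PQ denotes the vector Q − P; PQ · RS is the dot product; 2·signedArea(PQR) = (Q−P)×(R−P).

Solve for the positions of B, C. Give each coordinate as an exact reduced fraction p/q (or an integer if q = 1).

1. B_x = 2  [AE ∥ BD ∩ ED ∥ AB]
2. B_y = 23  [AE ∥ BD ∩ ED ∥ AB]
   → B = (2, 23)
3. C_x = 13  [EB ∥ CA ∩ BA ∥ EC]
4. C_y = -22  [EB ∥ CA ∩ BA ∥ EC]
   → C = (13, -22)

B = (2, 23)
C = (13, -22)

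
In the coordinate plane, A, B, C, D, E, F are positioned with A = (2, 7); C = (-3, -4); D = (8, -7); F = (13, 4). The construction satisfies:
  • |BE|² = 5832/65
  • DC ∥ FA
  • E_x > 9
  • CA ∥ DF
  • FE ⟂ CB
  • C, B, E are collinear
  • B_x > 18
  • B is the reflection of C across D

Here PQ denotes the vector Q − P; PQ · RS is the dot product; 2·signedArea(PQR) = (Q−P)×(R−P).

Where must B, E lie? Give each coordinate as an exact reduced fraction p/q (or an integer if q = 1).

B = (19, -10)
E = (641/65, -488/65)

1. B_x = 19  [B is the reflection of C across D]
2. B_y = -10  [B is the reflection of C across D]
   → B = (19, -10)
3. E_x = 641/65  [C, B, E are collinear ∩ FE ⟂ CB]
4. E_y = -488/65  [C, B, E are collinear ∩ FE ⟂ CB]
   → E = (641/65, -488/65)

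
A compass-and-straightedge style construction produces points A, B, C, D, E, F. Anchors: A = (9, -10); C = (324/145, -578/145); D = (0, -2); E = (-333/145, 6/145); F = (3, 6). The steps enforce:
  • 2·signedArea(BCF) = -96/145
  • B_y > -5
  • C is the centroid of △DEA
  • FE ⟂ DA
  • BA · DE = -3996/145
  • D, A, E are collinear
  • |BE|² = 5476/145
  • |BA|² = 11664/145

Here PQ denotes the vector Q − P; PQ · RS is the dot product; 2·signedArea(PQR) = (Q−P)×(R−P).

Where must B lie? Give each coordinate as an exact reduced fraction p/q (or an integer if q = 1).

B = (333/145, -586/145)

1. B_x = 333/145  [2·signedArea(BCF) = -96/145 ∩ BA · DE = -3996/145]
2. B_y = -586/145  [2·signedArea(BCF) = -96/145 ∩ BA · DE = -3996/145]
   → B = (333/145, -586/145)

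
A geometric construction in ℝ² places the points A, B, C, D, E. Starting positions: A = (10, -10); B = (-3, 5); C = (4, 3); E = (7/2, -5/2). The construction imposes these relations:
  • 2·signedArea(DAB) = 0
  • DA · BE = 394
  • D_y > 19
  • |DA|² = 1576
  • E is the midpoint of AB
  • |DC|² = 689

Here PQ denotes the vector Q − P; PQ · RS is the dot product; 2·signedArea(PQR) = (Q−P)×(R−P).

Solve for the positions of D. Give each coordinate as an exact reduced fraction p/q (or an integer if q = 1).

D = (-16, 20)

1. D_x = -16  [2·signedArea(DAB) = 0 ∩ DA · BE = 394]
2. D_y = 20  [2·signedArea(DAB) = 0 ∩ DA · BE = 394]
   → D = (-16, 20)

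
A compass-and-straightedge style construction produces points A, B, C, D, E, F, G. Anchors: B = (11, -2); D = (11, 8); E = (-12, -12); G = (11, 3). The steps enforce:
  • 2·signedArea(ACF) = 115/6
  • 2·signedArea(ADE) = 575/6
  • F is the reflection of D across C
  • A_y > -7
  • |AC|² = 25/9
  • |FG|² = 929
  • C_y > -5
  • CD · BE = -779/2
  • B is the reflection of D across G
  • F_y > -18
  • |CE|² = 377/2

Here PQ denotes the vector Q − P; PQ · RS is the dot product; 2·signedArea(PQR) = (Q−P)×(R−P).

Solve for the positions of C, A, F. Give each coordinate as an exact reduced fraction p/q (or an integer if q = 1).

1. C_x = -1/2  [line 23·x + 10·y + 113/2 = 0 ∩ |CE|² = 377/2]
2. C_y = -9/2  [line 23·x + 10·y + 113/2 = 0 ∩ |CE|² = 377/2]
   → C = (-1/2, -9/2)
3. F_x = -12  [F is the reflection of D across C]
4. F_y = -17  [F is the reflection of D across C]
   → F = (-12, -17)
5. A_x = -1/2  [2·signedArea(ADE) = 575/6 ∩ 2·signedArea(ACF) = 115/6]
6. A_y = -37/6  [2·signedArea(ADE) = 575/6 ∩ 2·signedArea(ACF) = 115/6]
   → A = (-1/2, -37/6)

A = (-1/2, -37/6)
C = (-1/2, -9/2)
F = (-12, -17)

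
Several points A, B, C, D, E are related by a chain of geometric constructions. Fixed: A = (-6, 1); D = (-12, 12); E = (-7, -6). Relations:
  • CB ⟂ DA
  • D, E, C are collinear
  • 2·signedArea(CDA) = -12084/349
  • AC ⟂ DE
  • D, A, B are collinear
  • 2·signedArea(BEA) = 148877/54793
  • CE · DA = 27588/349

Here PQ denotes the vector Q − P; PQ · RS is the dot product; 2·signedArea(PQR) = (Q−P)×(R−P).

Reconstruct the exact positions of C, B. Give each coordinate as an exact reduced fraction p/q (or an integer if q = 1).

B = (-345612/54793, 85692/54793)
C = (-3048/349, 84/349)

1. C_x = -3048/349  [D, E, C are collinear ∩ AC ⟂ DE]
2. C_y = 84/349  [D, E, C are collinear ∩ AC ⟂ DE]
   → C = (-3048/349, 84/349)
3. B_x = -345612/54793  [D, A, B are collinear ∩ CB ⟂ DA]
4. B_y = 85692/54793  [D, A, B are collinear ∩ CB ⟂ DA]
   → B = (-345612/54793, 85692/54793)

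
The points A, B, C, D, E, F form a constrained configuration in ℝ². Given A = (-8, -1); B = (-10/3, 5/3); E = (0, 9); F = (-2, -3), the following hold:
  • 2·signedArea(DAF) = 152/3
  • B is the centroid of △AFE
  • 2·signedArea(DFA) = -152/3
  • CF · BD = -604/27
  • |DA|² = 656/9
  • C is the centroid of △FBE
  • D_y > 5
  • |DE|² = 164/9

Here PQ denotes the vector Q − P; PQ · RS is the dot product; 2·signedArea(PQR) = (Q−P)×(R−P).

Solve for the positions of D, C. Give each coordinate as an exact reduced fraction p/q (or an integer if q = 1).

1. D_x = -8/3  [line -2·x + -6·y + 86/3 = 0 ∩ |DE|² = 164/9]
2. D_y = 17/3  [line -2·x + -6·y + 86/3 = 0 ∩ |DE|² = 164/9]
   → D = (-8/3, 17/3)
3. C_x = -16/9  [C is the centroid of △FBE]
4. C_y = 23/9  [C is the centroid of △FBE]
   → C = (-16/9, 23/9)

C = (-16/9, 23/9)
D = (-8/3, 17/3)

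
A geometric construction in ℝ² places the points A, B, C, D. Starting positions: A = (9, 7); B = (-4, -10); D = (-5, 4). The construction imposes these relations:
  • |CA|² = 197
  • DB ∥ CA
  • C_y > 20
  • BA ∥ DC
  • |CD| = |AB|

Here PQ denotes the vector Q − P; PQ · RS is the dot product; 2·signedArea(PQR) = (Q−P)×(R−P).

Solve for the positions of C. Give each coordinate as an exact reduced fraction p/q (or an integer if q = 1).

1. C_x = 8  [DB ∥ CA ∩ BA ∥ DC]
2. C_y = 21  [DB ∥ CA ∩ BA ∥ DC]
   → C = (8, 21)

C = (8, 21)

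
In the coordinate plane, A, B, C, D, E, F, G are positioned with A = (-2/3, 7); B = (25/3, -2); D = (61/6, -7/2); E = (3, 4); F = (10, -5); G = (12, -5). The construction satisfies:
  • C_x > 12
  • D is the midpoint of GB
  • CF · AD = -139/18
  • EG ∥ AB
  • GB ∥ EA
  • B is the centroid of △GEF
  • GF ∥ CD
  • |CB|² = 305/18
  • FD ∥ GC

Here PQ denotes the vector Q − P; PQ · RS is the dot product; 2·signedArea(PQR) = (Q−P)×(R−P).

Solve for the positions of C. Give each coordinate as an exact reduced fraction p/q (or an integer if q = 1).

1. C_x = 73/6  [GF ∥ CD ∩ FD ∥ GC]
2. C_y = -7/2  [GF ∥ CD ∩ FD ∥ GC]
   → C = (73/6, -7/2)

C = (73/6, -7/2)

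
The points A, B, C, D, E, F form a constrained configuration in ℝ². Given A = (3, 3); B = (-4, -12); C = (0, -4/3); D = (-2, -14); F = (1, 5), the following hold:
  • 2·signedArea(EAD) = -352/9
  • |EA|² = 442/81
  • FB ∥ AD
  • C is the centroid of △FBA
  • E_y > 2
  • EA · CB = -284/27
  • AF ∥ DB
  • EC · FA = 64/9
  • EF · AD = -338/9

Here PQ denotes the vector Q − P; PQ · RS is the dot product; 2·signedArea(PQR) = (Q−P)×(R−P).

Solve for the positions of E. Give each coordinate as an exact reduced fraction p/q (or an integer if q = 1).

1. E_x = 2/3  [EF · AD = -338/9 ∩ EA · CB = -284/27]
2. E_y = 26/9  [EF · AD = -338/9 ∩ EA · CB = -284/27]
   → E = (2/3, 26/9)

E = (2/3, 26/9)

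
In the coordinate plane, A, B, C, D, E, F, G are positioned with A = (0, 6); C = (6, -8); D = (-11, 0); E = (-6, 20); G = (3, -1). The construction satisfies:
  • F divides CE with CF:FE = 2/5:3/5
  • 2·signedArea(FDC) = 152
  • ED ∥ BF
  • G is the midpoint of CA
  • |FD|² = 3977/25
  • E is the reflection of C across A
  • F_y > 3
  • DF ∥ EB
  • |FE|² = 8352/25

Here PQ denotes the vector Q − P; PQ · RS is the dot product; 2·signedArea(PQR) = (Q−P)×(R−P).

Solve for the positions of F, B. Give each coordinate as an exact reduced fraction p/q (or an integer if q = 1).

1. F_x = 6/5  [F divides CE with CF:FE = 2/5:3/5]
2. F_y = 16/5  [F divides CE with CF:FE = 2/5:3/5]
   → F = (6/5, 16/5)
3. B_x = 31/5  [ED ∥ BF ∩ DF ∥ EB]
4. B_y = 116/5  [ED ∥ BF ∩ DF ∥ EB]
   → B = (31/5, 116/5)

B = (31/5, 116/5)
F = (6/5, 16/5)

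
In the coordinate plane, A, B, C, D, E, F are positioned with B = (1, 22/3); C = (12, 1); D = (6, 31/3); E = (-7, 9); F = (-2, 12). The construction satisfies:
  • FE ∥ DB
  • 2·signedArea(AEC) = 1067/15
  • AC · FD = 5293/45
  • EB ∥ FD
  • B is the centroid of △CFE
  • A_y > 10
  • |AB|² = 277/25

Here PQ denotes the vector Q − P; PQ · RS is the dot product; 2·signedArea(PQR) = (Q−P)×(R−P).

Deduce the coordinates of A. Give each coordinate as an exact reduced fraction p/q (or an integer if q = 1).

1. A_x = -4/5  [AC · FD = 5293/45 ∩ 2·signedArea(AEC) = 1067/15]
2. A_y = 152/15  [AC · FD = 5293/45 ∩ 2·signedArea(AEC) = 1067/15]
   → A = (-4/5, 152/15)

A = (-4/5, 152/15)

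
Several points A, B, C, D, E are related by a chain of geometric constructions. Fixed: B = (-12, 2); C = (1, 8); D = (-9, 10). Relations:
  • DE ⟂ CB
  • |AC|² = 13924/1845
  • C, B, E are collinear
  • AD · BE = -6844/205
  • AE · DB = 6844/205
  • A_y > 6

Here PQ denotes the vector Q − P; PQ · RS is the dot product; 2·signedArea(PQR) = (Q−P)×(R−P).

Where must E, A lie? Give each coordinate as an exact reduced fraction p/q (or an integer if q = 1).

1. E_x = -1329/205  [C, B, E are collinear ∩ DE ⟂ CB]
2. E_y = 932/205  [C, B, E are collinear ∩ DE ⟂ CB]
   → E = (-1329/205, 932/205)
3. A_x = -919/615  [AD · BE = -6844/205 ∩ AE · DB = 6844/205]
4. A_y = 1404/205  [AD · BE = -6844/205 ∩ AE · DB = 6844/205]
   → A = (-919/615, 1404/205)

A = (-919/615, 1404/205)
E = (-1329/205, 932/205)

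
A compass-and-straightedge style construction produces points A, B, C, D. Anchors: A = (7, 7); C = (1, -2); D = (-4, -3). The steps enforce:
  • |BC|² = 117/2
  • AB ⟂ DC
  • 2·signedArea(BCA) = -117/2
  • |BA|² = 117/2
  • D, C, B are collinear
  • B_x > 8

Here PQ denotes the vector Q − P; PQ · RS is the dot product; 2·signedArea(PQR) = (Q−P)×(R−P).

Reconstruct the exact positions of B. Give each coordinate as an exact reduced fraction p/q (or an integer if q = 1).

1. B_x = 17/2  [D, C, B are collinear ∩ AB ⟂ DC]
2. B_y = -1/2  [D, C, B are collinear ∩ AB ⟂ DC]
   → B = (17/2, -1/2)

B = (17/2, -1/2)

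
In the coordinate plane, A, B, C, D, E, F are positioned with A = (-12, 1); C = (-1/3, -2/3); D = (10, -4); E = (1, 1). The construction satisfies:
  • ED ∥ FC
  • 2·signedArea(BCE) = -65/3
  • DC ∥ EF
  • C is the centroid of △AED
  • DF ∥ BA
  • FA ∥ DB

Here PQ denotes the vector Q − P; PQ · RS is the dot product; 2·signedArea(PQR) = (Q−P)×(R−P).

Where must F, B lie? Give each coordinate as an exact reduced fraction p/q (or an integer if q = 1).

B = (22/3, -22/3)
F = (-28/3, 13/3)

1. F_x = -28/3  [ED ∥ FC ∩ DC ∥ EF]
2. F_y = 13/3  [ED ∥ FC ∩ DC ∥ EF]
   → F = (-28/3, 13/3)
3. B_x = 22/3  [DF ∥ BA ∩ FA ∥ DB]
4. B_y = -22/3  [DF ∥ BA ∩ FA ∥ DB]
   → B = (22/3, -22/3)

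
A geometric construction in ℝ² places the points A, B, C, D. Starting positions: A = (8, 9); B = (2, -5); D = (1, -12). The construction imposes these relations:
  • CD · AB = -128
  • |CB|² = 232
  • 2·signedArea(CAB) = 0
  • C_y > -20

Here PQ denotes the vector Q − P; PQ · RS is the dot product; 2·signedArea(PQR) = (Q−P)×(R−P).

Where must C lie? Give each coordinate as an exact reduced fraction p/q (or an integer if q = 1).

C = (-4, -19)

1. C_x = -4  [2·signedArea(CAB) = 0 ∩ CD · AB = -128]
2. C_y = -19  [2·signedArea(CAB) = 0 ∩ CD · AB = -128]
   → C = (-4, -19)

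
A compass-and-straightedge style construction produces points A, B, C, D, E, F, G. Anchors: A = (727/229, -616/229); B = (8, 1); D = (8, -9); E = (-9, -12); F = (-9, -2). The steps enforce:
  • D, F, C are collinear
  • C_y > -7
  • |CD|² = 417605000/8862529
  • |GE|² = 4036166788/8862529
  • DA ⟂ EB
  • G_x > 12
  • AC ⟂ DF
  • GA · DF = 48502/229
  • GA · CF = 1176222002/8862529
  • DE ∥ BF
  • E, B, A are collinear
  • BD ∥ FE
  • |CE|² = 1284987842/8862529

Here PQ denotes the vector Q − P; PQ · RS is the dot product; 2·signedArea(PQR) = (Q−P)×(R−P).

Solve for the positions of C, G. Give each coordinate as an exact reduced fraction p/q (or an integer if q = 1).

1. C_x = 63958/38701  [D, F, C are collinear ∩ AC ⟂ DF]
2. C_y = -247159/38701  [D, F, C are collinear ∩ AC ⟂ DF]
   → C = (63958/38701, -247159/38701)
3. G_x = 476225/38701  [line 412267/38701·x + -169757/38701·y + -1580510423/8862529 = 0 ∩ |GE|² = 4036166788/8862529]
4. G_y = -416916/38701  [line 412267/38701·x + -169757/38701·y + -1580510423/8862529 = 0 ∩ |GE|² = 4036166788/8862529]
   → G = (476225/38701, -416916/38701)

C = (63958/38701, -247159/38701)
G = (476225/38701, -416916/38701)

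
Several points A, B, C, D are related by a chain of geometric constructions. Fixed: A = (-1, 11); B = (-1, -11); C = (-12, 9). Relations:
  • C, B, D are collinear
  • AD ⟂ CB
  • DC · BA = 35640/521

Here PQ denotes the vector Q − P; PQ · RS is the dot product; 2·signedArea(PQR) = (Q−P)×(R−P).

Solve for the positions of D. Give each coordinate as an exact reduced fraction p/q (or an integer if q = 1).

1. D_x = -5361/521  [C, B, D are collinear ∩ AD ⟂ CB]
2. D_y = 3069/521  [C, B, D are collinear ∩ AD ⟂ CB]
   → D = (-5361/521, 3069/521)

D = (-5361/521, 3069/521)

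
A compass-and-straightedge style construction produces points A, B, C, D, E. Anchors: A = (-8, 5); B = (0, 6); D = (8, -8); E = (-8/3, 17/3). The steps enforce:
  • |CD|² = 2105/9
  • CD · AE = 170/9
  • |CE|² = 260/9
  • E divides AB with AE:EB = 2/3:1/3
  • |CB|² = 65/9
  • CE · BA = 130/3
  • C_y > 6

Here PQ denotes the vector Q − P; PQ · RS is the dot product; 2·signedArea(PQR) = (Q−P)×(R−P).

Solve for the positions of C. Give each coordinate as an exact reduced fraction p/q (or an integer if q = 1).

1. C_x = 8/3  [line 8·x + 1·y + -83/3 = 0 ∩ |CD|² = 2105/9]
2. C_y = 19/3  [line 8·x + 1·y + -83/3 = 0 ∩ |CD|² = 2105/9]
   → C = (8/3, 19/3)

C = (8/3, 19/3)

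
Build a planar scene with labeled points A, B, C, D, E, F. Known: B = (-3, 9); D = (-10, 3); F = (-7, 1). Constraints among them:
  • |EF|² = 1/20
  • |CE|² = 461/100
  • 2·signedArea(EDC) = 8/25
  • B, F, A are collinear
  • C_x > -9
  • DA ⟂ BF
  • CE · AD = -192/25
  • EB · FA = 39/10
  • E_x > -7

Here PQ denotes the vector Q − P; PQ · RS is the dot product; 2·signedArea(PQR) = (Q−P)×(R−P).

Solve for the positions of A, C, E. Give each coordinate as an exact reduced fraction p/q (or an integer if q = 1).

1. A_x = -34/5  [B, F, A are collinear ∩ DA ⟂ BF]
2. A_y = 7/5  [B, F, A are collinear ∩ DA ⟂ BF]
   → A = (-34/5, 7/5)
3. E_x = -69/10  [line -1/5·x + -2/5·y + -9/10 = 0 ∩ |EF|² = 1/20]
4. E_y = 6/5  [line -1/5·x + -2/5·y + -9/10 = 0 ∩ |EF|² = 1/20]
   → E = (-69/10, 6/5)
5. C_x = -44/5  [CE · AD = -192/25 ∩ 2·signedArea(EDC) = 8/25]
6. C_y = 11/5  [CE · AD = -192/25 ∩ 2·signedArea(EDC) = 8/25]
   → C = (-44/5, 11/5)

A = (-34/5, 7/5)
C = (-44/5, 11/5)
E = (-69/10, 6/5)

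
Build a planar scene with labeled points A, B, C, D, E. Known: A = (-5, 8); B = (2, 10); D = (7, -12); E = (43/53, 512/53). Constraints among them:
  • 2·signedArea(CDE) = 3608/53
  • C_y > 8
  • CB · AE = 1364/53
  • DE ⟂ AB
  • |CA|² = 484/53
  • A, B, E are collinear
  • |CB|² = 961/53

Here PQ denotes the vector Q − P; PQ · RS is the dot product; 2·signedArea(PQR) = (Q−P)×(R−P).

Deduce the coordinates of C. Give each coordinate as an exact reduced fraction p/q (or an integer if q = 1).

C = (-111/53, 468/53)

1. C_x = -111/53  [line -308/53·x + -88/53·y + 132/53 = 0 ∩ |CA|² = 484/53]
2. C_y = 468/53  [line -308/53·x + -88/53·y + 132/53 = 0 ∩ |CA|² = 484/53]
   → C = (-111/53, 468/53)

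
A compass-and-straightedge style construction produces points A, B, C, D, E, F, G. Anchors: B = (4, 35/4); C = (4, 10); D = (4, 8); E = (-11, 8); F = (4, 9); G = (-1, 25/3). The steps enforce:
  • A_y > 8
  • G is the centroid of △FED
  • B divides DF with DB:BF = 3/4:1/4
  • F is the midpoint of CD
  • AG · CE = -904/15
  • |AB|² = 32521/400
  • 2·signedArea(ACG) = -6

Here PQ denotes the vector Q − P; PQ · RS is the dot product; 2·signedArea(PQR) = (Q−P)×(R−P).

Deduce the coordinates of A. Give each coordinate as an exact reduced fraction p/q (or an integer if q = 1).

A = (-5, 41/5)

1. A_x = -5  [2·signedArea(ACG) = -6 ∩ AG · CE = -904/15]
2. A_y = 41/5  [2·signedArea(ACG) = -6 ∩ AG · CE = -904/15]
   → A = (-5, 41/5)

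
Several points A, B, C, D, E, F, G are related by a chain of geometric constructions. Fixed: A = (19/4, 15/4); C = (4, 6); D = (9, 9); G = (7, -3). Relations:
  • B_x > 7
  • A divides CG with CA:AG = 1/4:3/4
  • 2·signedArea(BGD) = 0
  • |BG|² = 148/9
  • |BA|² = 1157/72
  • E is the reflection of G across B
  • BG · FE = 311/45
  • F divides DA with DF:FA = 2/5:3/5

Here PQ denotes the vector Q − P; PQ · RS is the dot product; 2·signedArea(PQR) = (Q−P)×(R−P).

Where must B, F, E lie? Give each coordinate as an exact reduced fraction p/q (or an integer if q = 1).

1. B_x = 23/3  [line -12·x + 2·y + 90 = 0 ∩ |BG|² = 148/9]
2. B_y = 1  [line -12·x + 2·y + 90 = 0 ∩ |BG|² = 148/9]
   → B = (23/3, 1)
3. F_x = 73/10  [F divides DA with DF:FA = 2/5:3/5]
4. F_y = 69/10  [F divides DA with DF:FA = 2/5:3/5]
   → F = (73/10, 69/10)
5. E_x = 25/3  [E is the reflection of G across B]
6. E_y = 5  [E is the reflection of G across B]
   → E = (25/3, 5)

B = (23/3, 1)
E = (25/3, 5)
F = (73/10, 69/10)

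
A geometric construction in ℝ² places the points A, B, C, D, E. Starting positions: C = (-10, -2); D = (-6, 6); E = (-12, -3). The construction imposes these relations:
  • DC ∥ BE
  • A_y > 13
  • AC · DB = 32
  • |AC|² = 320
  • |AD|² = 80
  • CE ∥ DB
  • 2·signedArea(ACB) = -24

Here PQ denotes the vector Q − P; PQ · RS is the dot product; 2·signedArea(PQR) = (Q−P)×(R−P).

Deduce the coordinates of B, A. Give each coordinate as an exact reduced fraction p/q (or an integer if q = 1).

1. B_x = -8  [DC ∥ BE ∩ CE ∥ DB]
2. B_y = 5  [DC ∥ BE ∩ CE ∥ DB]
   → B = (-8, 5)
3. A_x = -2  [AC · DB = 32 ∩ 2·signedArea(ACB) = -24]
4. A_y = 14  [AC · DB = 32 ∩ 2·signedArea(ACB) = -24]
   → A = (-2, 14)

A = (-2, 14)
B = (-8, 5)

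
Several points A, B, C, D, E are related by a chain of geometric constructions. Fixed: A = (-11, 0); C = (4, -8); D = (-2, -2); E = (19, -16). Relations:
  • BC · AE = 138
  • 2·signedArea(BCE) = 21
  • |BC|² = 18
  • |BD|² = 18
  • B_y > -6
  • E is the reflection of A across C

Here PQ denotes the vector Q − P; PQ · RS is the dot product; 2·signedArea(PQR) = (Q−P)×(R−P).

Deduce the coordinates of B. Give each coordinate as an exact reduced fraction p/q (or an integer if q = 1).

B = (1, -5)

1. B_x = 1  [BC · AE = 138 ∩ 2·signedArea(BCE) = 21]
2. B_y = -5  [BC · AE = 138 ∩ 2·signedArea(BCE) = 21]
   → B = (1, -5)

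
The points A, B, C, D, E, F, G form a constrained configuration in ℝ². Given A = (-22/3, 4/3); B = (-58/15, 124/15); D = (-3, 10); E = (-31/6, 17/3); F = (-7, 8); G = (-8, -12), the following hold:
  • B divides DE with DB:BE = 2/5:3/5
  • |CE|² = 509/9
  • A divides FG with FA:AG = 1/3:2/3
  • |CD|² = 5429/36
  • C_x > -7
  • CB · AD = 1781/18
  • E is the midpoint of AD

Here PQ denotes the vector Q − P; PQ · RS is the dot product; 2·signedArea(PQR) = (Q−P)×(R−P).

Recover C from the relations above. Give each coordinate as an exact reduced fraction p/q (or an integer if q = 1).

C = (-41/6, -5/3)

1. C_x = -41/6  [line -13/3·x + -26/3·y + -793/18 = 0 ∩ |CE|² = 509/9]
2. C_y = -5/3  [line -13/3·x + -26/3·y + -793/18 = 0 ∩ |CE|² = 509/9]
   → C = (-41/6, -5/3)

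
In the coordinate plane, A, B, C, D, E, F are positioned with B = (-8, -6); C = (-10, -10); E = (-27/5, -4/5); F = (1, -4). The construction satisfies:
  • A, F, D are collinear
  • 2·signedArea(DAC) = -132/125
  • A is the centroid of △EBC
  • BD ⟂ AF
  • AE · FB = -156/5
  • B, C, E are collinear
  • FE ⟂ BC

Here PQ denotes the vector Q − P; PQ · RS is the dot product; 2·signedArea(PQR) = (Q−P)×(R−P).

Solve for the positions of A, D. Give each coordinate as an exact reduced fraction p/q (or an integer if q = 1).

1. A_x = -39/5  [A is the centroid of △EBC]
2. A_y = -28/5  [A is the centroid of △EBC]
   → A = (-39/5, -28/5)
3. D_x = -1008/125  [A, F, D are collinear ∩ BD ⟂ AF]
4. D_y = -706/125  [A, F, D are collinear ∩ BD ⟂ AF]
   → D = (-1008/125, -706/125)

A = (-39/5, -28/5)
D = (-1008/125, -706/125)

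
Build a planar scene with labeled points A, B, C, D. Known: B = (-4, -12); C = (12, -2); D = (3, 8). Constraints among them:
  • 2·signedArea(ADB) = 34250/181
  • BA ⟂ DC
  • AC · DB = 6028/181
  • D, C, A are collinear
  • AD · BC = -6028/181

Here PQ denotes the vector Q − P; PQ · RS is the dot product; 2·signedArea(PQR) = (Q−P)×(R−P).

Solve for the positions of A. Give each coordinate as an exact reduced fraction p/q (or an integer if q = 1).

1. A_x = 1776/181  [D, C, A are collinear ∩ BA ⟂ DC]
2. A_y = 78/181  [D, C, A are collinear ∩ BA ⟂ DC]
   → A = (1776/181, 78/181)

A = (1776/181, 78/181)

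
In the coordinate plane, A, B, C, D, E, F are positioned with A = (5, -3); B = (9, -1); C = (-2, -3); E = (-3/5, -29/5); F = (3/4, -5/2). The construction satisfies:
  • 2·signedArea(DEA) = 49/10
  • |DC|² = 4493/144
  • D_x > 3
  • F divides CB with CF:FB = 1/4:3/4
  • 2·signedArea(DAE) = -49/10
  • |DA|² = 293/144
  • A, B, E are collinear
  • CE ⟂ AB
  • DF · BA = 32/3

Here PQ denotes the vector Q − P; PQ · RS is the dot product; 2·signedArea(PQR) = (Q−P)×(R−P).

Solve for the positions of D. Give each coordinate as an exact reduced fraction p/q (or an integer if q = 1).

D = (43/12, -17/6)

1. D_x = 43/12  [2·signedArea(DEA) = 49/10 ∩ DF · BA = 32/3]
2. D_y = -17/6  [2·signedArea(DEA) = 49/10 ∩ DF · BA = 32/3]
   → D = (43/12, -17/6)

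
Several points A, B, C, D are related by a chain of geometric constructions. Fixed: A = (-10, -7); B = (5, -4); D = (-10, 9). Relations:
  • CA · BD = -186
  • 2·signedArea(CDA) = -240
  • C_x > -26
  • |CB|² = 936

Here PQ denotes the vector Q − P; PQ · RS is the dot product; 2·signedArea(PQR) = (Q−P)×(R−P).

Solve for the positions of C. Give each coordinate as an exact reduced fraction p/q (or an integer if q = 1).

1. C_x = -25  [CA · BD = -186 ∩ 2·signedArea(CDA) = -240]
2. C_y = -10  [CA · BD = -186 ∩ 2·signedArea(CDA) = -240]
   → C = (-25, -10)

C = (-25, -10)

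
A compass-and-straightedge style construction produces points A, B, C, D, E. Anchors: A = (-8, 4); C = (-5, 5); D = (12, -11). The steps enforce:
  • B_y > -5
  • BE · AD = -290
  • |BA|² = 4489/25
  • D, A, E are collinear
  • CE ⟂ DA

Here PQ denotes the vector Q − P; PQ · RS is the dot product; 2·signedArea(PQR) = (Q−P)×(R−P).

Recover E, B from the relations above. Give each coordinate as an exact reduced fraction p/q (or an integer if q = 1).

B = (68/25, -101/25)
E = (-164/25, 73/25)

1. E_x = -164/25  [D, A, E are collinear ∩ CE ⟂ DA]
2. E_y = 73/25  [D, A, E are collinear ∩ CE ⟂ DA]
   → E = (-164/25, 73/25)
3. B_x = 68/25  [line -20·x + 15·y + 115 = 0 ∩ |BA|² = 4489/25]
4. B_y = -101/25  [line -20·x + 15·y + 115 = 0 ∩ |BA|² = 4489/25]
   → B = (68/25, -101/25)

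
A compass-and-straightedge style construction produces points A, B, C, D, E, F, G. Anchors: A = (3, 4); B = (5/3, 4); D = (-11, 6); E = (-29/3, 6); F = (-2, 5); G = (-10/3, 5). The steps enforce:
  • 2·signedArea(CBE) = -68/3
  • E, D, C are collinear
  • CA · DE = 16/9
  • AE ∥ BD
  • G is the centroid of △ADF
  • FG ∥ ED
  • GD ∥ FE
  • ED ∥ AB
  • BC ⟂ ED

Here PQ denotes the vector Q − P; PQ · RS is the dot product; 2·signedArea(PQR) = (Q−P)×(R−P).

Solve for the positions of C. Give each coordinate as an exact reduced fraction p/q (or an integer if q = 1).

1. C_x = 5/3  [E, D, C are collinear ∩ BC ⟂ ED]
2. C_y = 6  [E, D, C are collinear ∩ BC ⟂ ED]
   → C = (5/3, 6)

C = (5/3, 6)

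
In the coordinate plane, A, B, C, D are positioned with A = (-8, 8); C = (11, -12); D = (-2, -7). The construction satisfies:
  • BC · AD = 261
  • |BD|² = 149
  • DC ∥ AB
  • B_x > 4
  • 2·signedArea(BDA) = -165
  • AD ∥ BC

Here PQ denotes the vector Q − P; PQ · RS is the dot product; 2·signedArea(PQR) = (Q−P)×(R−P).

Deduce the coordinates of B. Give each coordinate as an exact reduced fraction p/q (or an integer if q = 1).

B = (5, 3)

1. B_x = 5  [AD ∥ BC ∩ DC ∥ AB]
2. B_y = 3  [AD ∥ BC ∩ DC ∥ AB]
   → B = (5, 3)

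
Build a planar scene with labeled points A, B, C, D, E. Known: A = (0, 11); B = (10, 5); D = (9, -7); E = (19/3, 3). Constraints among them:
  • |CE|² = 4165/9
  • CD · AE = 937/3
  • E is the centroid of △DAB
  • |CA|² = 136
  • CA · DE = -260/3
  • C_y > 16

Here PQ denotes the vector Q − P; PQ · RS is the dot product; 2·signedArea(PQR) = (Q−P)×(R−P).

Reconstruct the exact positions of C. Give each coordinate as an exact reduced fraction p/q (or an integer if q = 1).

1. C_x = -10  [CA · DE = -260/3 ∩ CD · AE = 937/3]
2. C_y = 17  [CA · DE = -260/3 ∩ CD · AE = 937/3]
   → C = (-10, 17)

C = (-10, 17)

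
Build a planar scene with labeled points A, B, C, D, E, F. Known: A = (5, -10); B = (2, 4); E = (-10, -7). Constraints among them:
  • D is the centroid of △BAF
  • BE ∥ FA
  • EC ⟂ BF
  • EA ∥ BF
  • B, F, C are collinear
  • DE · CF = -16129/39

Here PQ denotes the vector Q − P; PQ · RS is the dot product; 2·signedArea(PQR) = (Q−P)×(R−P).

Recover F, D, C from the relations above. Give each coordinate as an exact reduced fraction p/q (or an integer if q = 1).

C = (-193/26, 153/26)
D = (8, -5/3)
F = (17, 1)

1. F_x = 17  [BE ∥ FA ∩ EA ∥ BF]
2. F_y = 1  [BE ∥ FA ∩ EA ∥ BF]
   → F = (17, 1)
3. D_x = 8  [D is the centroid of △BAF]
4. D_y = -5/3  [D is the centroid of △BAF]
   → D = (8, -5/3)
5. C_x = -193/26  [B, F, C are collinear ∩ EC ⟂ BF]
6. C_y = 153/26  [B, F, C are collinear ∩ EC ⟂ BF]
   → C = (-193/26, 153/26)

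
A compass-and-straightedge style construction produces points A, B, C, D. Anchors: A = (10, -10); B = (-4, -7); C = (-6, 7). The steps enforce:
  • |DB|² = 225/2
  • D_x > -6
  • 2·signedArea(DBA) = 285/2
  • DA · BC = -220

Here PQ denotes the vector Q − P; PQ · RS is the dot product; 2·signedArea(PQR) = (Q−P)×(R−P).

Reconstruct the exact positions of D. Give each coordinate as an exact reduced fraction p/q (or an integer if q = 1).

D = (-11/2, 7/2)

1. D_x = -11/2  [DA · BC = -220 ∩ 2·signedArea(DBA) = 285/2]
2. D_y = 7/2  [DA · BC = -220 ∩ 2·signedArea(DBA) = 285/2]
   → D = (-11/2, 7/2)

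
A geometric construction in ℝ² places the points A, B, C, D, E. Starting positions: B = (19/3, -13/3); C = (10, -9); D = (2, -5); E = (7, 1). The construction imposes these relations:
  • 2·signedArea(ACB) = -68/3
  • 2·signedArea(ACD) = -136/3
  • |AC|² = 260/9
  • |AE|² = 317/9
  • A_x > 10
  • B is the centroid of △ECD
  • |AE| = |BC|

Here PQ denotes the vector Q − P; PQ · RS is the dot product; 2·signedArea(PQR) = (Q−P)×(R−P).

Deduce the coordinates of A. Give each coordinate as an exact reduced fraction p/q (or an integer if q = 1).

A = (32/3, -11/3)

1. A_x = 32/3  [2·signedArea(ACD) = -136/3 ∩ 2·signedArea(ACB) = -68/3]
2. A_y = -11/3  [2·signedArea(ACD) = -136/3 ∩ 2·signedArea(ACB) = -68/3]
   → A = (32/3, -11/3)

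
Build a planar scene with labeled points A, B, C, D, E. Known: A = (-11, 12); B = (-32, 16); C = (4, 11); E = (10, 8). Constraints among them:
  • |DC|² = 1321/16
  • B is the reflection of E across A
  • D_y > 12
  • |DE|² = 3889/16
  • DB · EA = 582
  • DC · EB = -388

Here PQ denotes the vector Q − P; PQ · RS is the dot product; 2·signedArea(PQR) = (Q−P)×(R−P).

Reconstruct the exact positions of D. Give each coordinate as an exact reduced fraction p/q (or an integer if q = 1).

1. D_x = -5  [line 42·x + -8·y + 308 = 0 ∩ |DE|² = 3889/16]
2. D_y = 49/4  [line 42·x + -8·y + 308 = 0 ∩ |DE|² = 3889/16]
   → D = (-5, 49/4)

D = (-5, 49/4)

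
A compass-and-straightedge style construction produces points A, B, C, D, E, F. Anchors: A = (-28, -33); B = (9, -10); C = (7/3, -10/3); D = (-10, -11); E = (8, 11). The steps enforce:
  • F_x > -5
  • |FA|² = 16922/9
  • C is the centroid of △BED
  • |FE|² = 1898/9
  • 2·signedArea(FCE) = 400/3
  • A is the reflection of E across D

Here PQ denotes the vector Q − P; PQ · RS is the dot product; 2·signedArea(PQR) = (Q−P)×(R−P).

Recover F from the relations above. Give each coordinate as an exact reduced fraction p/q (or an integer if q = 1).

1. F_x = -13/3  [line -43/3·x + 17/3·y + -81 = 0 ∩ |FA|² = 16922/9]
2. F_y = 10/3  [line -43/3·x + 17/3·y + -81 = 0 ∩ |FA|² = 16922/9]
   → F = (-13/3, 10/3)

F = (-13/3, 10/3)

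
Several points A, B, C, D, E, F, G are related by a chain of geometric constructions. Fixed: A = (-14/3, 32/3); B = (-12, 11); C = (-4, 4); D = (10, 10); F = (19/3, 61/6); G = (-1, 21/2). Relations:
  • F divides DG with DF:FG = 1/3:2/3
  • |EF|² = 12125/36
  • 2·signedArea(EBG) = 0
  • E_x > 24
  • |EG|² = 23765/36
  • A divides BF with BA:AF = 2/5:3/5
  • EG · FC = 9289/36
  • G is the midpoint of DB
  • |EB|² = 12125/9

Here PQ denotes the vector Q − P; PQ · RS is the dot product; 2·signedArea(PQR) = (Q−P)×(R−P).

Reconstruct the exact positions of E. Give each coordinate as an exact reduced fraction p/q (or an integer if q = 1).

1. E_x = 74/3  [2·signedArea(EBG) = 0 ∩ EG · FC = 9289/36]
2. E_y = 28/3  [2·signedArea(EBG) = 0 ∩ EG · FC = 9289/36]
   → E = (74/3, 28/3)

E = (74/3, 28/3)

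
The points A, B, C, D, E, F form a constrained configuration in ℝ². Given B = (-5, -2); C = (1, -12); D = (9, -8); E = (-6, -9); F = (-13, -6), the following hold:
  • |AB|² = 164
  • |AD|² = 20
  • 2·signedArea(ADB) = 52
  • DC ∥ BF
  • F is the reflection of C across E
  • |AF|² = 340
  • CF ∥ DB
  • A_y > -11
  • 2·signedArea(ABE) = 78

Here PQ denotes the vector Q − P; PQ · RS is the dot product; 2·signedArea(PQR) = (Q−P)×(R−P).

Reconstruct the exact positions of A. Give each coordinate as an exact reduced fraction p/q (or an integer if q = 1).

1. A_x = 5  [2·signedArea(ABE) = 78 ∩ 2·signedArea(ADB) = 52]
2. A_y = -10  [2·signedArea(ABE) = 78 ∩ 2·signedArea(ADB) = 52]
   → A = (5, -10)

A = (5, -10)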